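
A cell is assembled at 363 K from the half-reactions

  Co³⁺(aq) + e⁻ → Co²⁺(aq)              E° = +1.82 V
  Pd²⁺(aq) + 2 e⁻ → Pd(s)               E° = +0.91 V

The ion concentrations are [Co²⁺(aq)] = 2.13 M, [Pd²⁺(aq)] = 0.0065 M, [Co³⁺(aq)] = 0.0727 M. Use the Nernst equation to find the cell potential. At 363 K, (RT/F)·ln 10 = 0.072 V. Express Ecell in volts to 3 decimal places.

+0.883 V

Co³⁺/Co²⁺ is reduced (cathode, E° = +1.82 V) and Pd²⁺/Pd is oxidized (anode).
The standard potential is +1.82 − (+0.91) = +0.91 V and the balanced reaction transfers n = 2 electrons.
Balancing gives 2 Co³⁺(aq) + Pd(s) → 2 Co²⁺(aq) + Pd²⁺(aq); hence Q = ([Co²⁺(aq)]^2·[Pd²⁺(aq)]) / [Co³⁺(aq)]^2 = 5.58 (log Q = 0.747).
E = E° − (0.072/n)·log Q = +0.91 − (0.072/2)(0.747) = +0.883 V.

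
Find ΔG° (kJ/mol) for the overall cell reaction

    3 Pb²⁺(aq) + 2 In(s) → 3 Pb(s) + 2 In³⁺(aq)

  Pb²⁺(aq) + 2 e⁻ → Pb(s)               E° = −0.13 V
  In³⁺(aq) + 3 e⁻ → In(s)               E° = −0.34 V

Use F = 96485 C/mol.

−122 kJ/mol

In the reaction as written Pb²⁺(aq) is reduced, so the Pb²⁺/Pb couple is the cathode and In³⁺/In is the anode.
E°cell = −0.13 − (−0.34) = +0.21 V; balancing electrons gives n = 6.
ΔG° = −nFE°cell = −(6)(96485)(+0.21) J/mol = −122 kJ/mol.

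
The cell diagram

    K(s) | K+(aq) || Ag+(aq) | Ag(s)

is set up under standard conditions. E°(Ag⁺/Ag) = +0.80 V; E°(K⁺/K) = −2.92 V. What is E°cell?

By convention the left-hand electrode in cell notation is the anode (oxidation) and the right-hand electrode is the cathode (reduction).
E°cell = E°(right) − E°(left) = +0.80 − (−2.92) = +3.72 V.

+3.72 V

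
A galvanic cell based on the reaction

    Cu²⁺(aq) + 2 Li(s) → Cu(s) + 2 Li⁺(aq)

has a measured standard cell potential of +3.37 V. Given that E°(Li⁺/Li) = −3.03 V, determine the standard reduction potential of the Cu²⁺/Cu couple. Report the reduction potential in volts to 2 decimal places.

+0.34 V

In the reaction as written the Cu²⁺/Cu couple is reduced (cathode) and Li⁺/Li is oxidized (anode), so E°cell = E°(Cu²⁺/Cu) − E°(Li⁺/Li).
E°(Cu²⁺/Cu) = E°cell + E°(anode) = +3.37 + (−3.03) = +0.34 V.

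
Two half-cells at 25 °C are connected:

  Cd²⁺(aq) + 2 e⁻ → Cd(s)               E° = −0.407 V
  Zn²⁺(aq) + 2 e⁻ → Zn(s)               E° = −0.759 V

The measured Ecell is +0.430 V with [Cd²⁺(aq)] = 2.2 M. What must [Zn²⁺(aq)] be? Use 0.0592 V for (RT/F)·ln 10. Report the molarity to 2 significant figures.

The Cd²⁺/Cd couple has the larger reduction potential, so it is the cathode: E°cell = −0.407 − (−0.759) = +0.352 V and n = 2.
Rearranging E = E° − (0.0592/n)·log Q gives log Q = 2(+0.352 − (+0.430))/0.0592 = −2.635.
For Cd²⁺(aq) + Zn(s) → Cd(s) + Zn²⁺(aq), the reaction quotient is Q = [Zn²⁺(aq)] / [Cd²⁺(aq)].
Isolating [Zn²⁺(aq)] in Q = 10^{−2.635} yields log [Zn²⁺(aq)] = −2.293, i.e. 0.0051 M.

0.0051 M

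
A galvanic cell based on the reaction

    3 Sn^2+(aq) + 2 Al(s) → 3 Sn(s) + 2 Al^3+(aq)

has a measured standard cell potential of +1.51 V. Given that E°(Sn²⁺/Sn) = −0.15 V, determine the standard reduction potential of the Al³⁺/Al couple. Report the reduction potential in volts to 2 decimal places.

−1.66 V

In the reaction as written the Sn²⁺/Sn couple is reduced (cathode) and Al³⁺/Al is oxidized (anode), so E°cell = E°(Sn²⁺/Sn) − E°(Al³⁺/Al).
E°(Al³⁺/Al) = E°(cathode) − E°cell = −0.15 − (+1.51) = −1.66 V.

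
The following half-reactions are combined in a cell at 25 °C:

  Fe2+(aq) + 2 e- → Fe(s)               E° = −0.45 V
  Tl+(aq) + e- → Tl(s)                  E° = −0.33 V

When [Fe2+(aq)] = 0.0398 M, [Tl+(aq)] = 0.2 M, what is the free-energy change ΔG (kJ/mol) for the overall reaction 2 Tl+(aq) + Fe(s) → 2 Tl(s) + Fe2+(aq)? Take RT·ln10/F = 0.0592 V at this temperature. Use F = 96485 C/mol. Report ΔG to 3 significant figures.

E°cell = −0.33 − (−0.45) = +0.12 V; the balanced reaction transfers n = 2 electrons.
Here Q = [Fe2+(aq)] / [Tl+(aq)]^2 = 0.995 (log Q = −0.002), giving E = +0.12 − (0.0592/2)·(−0.002) = +0.1201 V.
Then ΔG = −nFE = −2 × 96485 × +0.1201 J/mol = −23.2 kJ/mol.

−23.2 kJ/mol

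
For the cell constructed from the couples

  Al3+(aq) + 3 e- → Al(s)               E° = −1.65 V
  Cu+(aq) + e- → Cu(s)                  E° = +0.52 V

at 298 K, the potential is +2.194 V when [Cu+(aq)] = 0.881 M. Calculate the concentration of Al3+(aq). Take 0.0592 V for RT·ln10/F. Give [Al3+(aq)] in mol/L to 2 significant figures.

0.042 M

The Cu⁺/Cu couple has the larger reduction potential, so it is the cathode: E°cell = +0.52 − (−1.65) = +2.17 V and n = 3.
Since E = E° − (0.0592/n)·log Q, log Q = n(E° − E)/0.0592 = −1.216.
The balanced reaction is 3 Cu+(aq) + Al(s) → 3 Cu(s) + Al3+(aq), so Q = [Al3+(aq)] / [Cu+(aq)]^3.
Solving for the unknown gives log [Al3+(aq)] = −1.381, so [Al3+(aq)] ≈ 0.042 M.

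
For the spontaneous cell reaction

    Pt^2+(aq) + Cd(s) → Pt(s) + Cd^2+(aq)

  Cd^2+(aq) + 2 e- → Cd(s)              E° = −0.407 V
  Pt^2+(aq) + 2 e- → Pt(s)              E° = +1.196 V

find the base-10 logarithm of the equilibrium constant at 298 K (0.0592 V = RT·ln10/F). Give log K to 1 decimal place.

The Pt²⁺/Pt couple is reduced (cathode); E°cell = +1.196 − (−0.407) = +1.603 V with n = 2.
At equilibrium E = 0, so log K = nE°cell / 0.0592 = (2)(+1.603) / 0.0592 = 54.2.

log K = 54.2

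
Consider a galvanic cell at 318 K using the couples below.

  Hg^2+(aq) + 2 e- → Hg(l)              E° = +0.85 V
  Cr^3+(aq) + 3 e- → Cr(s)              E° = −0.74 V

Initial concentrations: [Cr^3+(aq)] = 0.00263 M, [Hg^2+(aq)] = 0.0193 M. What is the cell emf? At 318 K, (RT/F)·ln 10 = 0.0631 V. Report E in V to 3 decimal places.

The Hg²⁺/Hg couple has the more positive E°, so it is the cathode; Cr³⁺/Cr is the anode.
E°cell = +0.85 − (−0.74) = +1.59 V, with n = 6 electrons transferred.
For the overall reaction 3 Hg^2+(aq) + 2 Cr(s) → 3 Hg(l) + 2 Cr^3+(aq), Q = [Cr^3+(aq)]^2 / [Hg^2+(aq)]^3 = 0.962, giving log Q = −0.017.
Applying E = E° − (RT ln10/nF)·log Q gives +1.59 − (0.0631/6)(−0.017) = +1.590 V.

+1.590 V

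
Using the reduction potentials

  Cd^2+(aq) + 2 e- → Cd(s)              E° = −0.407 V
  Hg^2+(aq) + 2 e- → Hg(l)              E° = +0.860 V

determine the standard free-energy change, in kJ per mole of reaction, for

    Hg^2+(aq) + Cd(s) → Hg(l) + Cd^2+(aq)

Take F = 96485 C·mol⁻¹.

In the reaction as written Hg^2+(aq) is reduced, so the Hg²⁺/Hg couple is the cathode and Cd²⁺/Cd is the anode.
E°cell = +0.860 − (−0.407) = +1.267 V; balancing electrons gives n = 2.
ΔG° = −nFE°cell = −(2)(96485)(+1.267) J/mol = −244 kJ/mol.

−244 kJ/mol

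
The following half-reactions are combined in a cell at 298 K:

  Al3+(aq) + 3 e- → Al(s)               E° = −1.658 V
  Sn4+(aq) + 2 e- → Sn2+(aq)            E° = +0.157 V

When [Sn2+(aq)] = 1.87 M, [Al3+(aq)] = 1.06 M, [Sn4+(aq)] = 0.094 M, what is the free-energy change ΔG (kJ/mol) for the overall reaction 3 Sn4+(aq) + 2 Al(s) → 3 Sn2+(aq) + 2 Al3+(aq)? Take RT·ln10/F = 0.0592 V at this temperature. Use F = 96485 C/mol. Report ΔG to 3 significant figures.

−1030 kJ/mol

The standard cell potential is +0.157 − (−1.658) = +1.815 V, with n = 6 electrons in the balanced equation.
Q = ([Sn2+(aq)]^3·[Al3+(aq)]^2) / [Sn4+(aq)]^3 = 8.85×10^3, so log Q = 3.947 and E = +1.815 − (0.0592/6)(3.947) = +1.7761 V.
ΔG = −nFE = −(6)(96485)(+1.7761) J/mol = −1030 kJ/mol.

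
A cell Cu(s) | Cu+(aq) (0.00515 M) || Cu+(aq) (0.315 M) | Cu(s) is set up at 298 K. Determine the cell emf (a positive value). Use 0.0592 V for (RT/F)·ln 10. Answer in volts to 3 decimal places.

For a concentration cell E°cell = 0, since both electrodes use the same couple.
The compartment with the higher Cu+(aq) concentration (0.315 M) acts as the cathode; ions are reduced there and produced at the dilute (0.00515 M) anode.
With n = 1, Ecell = −(0.0592/1)·log([dilute]/[conc]) = −(0.0592/1)·log(0.00515/0.315) = +0.106 V.

0.106 V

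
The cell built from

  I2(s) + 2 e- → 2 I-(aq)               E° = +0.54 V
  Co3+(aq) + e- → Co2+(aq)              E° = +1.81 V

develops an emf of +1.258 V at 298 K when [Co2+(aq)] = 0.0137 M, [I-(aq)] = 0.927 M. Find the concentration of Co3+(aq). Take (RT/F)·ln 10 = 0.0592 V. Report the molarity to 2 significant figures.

0.0093 M

With Co³⁺/Co²⁺ at the cathode and I₂/I⁻ at the anode, E°cell = +1.81 − (+0.54) = +1.27 V (n = 2).
Rearranging E = E° − (0.0592/n)·log Q gives log Q = 2(+1.27 − (+1.258))/0.0592 = 0.405.
The balanced reaction is 2 Co3+(aq) + 2 I-(aq) → 2 Co2+(aq) + I2(s), so Q = [Co2+(aq)]^2 / ([Co3+(aq)]^2·[I-(aq)]^2).
Solving for the unknown gives log [Co3+(aq)] = −2.033, so [Co3+(aq)] ≈ 0.0093 M.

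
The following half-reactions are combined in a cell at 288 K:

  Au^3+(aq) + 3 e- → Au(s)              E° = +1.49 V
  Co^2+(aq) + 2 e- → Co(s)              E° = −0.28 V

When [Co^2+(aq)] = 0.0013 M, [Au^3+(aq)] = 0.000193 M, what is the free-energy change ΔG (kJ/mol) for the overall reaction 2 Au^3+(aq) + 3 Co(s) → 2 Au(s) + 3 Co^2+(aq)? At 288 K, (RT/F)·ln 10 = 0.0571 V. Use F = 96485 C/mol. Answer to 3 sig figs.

−1030 kJ/mol

E°cell = +1.49 − (−0.28) = +1.77 V; the balanced reaction transfers n = 6 electrons.
Here Q = [Co^2+(aq)]^3 / [Au^3+(aq)]^2 = 0.059 (log Q = −1.229), giving E = +1.77 − (0.0571/6)·(−1.229) = +1.7817 V.
Finally ΔG = −nFE = −(6)(96485 C/mol)(+1.7817 V) = −1030 kJ/mol.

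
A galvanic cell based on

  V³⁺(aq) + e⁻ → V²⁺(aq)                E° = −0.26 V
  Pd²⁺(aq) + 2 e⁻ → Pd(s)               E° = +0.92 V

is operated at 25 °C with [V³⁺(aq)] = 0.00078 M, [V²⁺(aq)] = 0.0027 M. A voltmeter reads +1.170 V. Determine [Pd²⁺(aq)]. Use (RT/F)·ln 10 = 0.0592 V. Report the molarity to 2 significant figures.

0.038 M

Pd²⁺/Pd is the cathode (higher E°); E°cell = +0.92 − (−0.26) = +1.18 V with n = 2.
Since E = E° − (0.0592/n)·log Q, log Q = n(E° − E)/0.0592 = 0.338.
Balancing electrons gives Pd²⁺(aq) + 2 V²⁺(aq) → Pd(s) + 2 V³⁺(aq); thus Q = [V³⁺(aq)]^2 / ([Pd²⁺(aq)]·[V²⁺(aq)]^2).
Substituting the known concentrations and solving, log [Pd²⁺(aq)] = −1.417 and [Pd²⁺(aq)] = 0.038 M.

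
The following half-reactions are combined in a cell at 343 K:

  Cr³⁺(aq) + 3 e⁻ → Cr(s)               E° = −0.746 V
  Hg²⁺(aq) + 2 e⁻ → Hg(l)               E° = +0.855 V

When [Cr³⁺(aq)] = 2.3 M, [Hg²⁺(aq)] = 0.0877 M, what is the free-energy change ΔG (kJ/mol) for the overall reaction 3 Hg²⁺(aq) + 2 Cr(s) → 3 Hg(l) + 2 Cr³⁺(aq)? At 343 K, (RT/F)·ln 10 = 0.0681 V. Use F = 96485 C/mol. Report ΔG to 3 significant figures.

−901 kJ/mol

The standard cell potential is +0.855 − (−0.746) = +1.601 V, with n = 6 electrons in the balanced equation.
The reaction quotient is [Cr³⁺(aq)]^2 / [Hg²⁺(aq)]^3 = 7.84×10^3; by Nernst, E = +1.601 − (0.0681/6)(3.894) = +1.5568 V.
Then ΔG = −nFE = −6 × 96485 × +1.5568 J/mol = −901 kJ/mol.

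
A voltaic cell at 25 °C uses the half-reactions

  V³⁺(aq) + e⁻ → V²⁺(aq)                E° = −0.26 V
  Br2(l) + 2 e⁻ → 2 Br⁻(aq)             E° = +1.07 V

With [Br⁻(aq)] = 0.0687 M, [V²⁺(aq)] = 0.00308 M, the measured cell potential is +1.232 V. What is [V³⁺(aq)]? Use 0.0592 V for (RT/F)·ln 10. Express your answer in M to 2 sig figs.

2.0 M

Br₂/Br⁻ is the cathode (higher E°); E°cell = +1.07 − (−0.26) = +1.33 V with n = 2.
Rearranging E = E° − (0.0592/n)·log Q gives log Q = 2(+1.33 − (+1.232))/0.0592 = 3.311.
Balancing electrons gives Br2(l) + 2 V²⁺(aq) → 2 Br⁻(aq) + 2 V³⁺(aq); thus Q = ([Br⁻(aq)]^2·[V³⁺(aq)]^2) / [V²⁺(aq)]^2.
Substituting the known concentrations and solving, log [V³⁺(aq)] = 0.307 and [V³⁺(aq)] = 2.0 M.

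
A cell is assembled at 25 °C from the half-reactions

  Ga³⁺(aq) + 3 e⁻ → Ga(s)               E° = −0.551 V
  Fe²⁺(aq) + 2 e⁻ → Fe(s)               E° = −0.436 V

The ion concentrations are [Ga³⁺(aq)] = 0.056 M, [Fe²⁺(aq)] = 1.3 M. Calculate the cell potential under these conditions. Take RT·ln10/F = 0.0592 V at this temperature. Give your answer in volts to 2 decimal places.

+0.14 V

Since E°(Fe²⁺/Fe) > E°(Ga³⁺/Ga), Fe²⁺/Fe serves as the cathode.
The standard potential is −0.436 − (−0.551) = +0.115 V and the balanced reaction transfers n = 6 electrons.
Balancing gives 3 Fe²⁺(aq) + 2 Ga(s) → 3 Fe(s) + 2 Ga³⁺(aq); hence Q = [Ga³⁺(aq)]^2 / [Fe²⁺(aq)]^3 = 0.00143 (log Q = −2.845).
E = E° − (0.0592/n)·log Q = +0.115 − (0.0592/6)(−2.845) = +0.14 V.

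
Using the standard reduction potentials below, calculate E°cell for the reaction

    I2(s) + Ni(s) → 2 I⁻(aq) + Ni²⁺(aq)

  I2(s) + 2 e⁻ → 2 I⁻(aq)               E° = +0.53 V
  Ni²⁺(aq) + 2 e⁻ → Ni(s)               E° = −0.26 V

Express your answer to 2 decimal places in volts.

+0.79 V

In the reaction as written, I2(s) is reduced (cathode) and Ni²⁺(aq) is produced by oxidation at the anode.
E°cell = E°(cathode) − E°(anode) = +0.53 − (−0.26) = +0.79 V.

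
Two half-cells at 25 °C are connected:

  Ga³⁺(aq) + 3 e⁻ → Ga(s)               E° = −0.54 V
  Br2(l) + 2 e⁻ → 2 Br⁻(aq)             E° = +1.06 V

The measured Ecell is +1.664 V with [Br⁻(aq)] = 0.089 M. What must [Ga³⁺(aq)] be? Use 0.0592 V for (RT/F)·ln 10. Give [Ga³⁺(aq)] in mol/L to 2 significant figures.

0.81 M

Br₂/Br⁻ is the cathode (higher E°); E°cell = +1.06 − (−0.54) = +1.60 V with n = 6.
Since E = E° − (0.0592/n)·log Q, log Q = n(E° − E)/0.0592 = −6.486.
The balanced reaction is 3 Br2(l) + 2 Ga(s) → 6 Br⁻(aq) + 2 Ga³⁺(aq), so Q = [Br⁻(aq)]^6·[Ga³⁺(aq)]^2.
Substituting the known concentrations and solving, log [Ga³⁺(aq)] = −0.091 and [Ga³⁺(aq)] = 0.81 M.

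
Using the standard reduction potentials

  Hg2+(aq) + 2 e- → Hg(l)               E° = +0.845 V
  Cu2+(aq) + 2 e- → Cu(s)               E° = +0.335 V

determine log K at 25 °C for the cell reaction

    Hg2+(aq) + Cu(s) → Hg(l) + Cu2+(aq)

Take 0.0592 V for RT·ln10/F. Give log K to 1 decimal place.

log K = 17.2

The Hg²⁺/Hg couple is reduced (cathode); E°cell = +0.845 − (+0.335) = +0.510 V with n = 2.
At equilibrium E = 0, so log K = nE°cell / 0.0592 = (2)(+0.510) / 0.0592 = 17.2.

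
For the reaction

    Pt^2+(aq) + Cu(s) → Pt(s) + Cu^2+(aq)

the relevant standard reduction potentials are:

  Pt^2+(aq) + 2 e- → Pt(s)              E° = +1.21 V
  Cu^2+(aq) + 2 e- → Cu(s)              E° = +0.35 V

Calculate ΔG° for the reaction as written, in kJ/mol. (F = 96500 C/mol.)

In the reaction as written Pt^2+(aq) is reduced, so the Pt²⁺/Pt couple is the cathode and Cu²⁺/Cu is the anode.
E°cell = +1.21 − (+0.35) = +0.86 V; balancing electrons gives n = 2.
ΔG° = −nFE°cell = −(2)(96500)(+0.86) J/mol = −166 kJ/mol.

−166 kJ/mol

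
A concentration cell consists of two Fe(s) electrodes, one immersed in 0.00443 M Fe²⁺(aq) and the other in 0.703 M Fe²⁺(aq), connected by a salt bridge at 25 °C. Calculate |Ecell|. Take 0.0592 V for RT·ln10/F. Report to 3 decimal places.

For a concentration cell E°cell = 0, since both electrodes use the same couple.
The compartment with the higher Fe²⁺(aq) concentration (0.703 M) acts as the cathode; ions are reduced there and produced at the dilute (0.00443 M) anode.
With n = 2, Ecell = −(0.0592/2)·log([dilute]/[conc]) = −(0.0592/2)·log(0.00443/0.703) = +0.065 V.

0.065 V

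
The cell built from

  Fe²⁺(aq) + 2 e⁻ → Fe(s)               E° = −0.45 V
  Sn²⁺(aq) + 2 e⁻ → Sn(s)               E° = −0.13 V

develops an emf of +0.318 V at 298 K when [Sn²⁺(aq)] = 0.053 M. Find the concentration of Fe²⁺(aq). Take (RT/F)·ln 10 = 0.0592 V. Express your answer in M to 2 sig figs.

Sn²⁺/Sn is the cathode (higher E°); E°cell = −0.13 − (−0.45) = +0.32 V with n = 2.
Rearranging E = E° − (0.0592/n)·log Q gives log Q = 2(+0.32 − (+0.318))/0.0592 = 0.068.
The balanced reaction is Sn²⁺(aq) + Fe(s) → Sn(s) + Fe²⁺(aq), so Q = [Fe²⁺(aq)] / [Sn²⁺(aq)].
Substituting the known concentrations and solving, log [Fe²⁺(aq)] = −1.208 and [Fe²⁺(aq)] = 0.062 M.

0.062 M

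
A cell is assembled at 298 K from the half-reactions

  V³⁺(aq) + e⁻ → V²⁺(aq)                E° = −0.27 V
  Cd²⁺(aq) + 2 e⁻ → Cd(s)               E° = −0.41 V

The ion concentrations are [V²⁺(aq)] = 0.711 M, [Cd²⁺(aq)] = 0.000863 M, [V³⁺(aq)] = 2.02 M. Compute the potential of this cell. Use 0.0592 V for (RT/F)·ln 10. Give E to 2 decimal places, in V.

+0.26 V

The V³⁺/V²⁺ couple has the more positive E°, so it is the cathode; Cd²⁺/Cd is the anode.
E°cell = −0.27 − (−0.41) = +0.14 V, with n = 2 electrons transferred.
For the overall reaction 2 V³⁺(aq) + Cd(s) → 2 V²⁺(aq) + Cd²⁺(aq), Q = ([V²⁺(aq)]^2·[Cd²⁺(aq)]) / [V³⁺(aq)]^2 = 0.000107, giving log Q = −3.971.
E = E° − (0.0592/n)·log Q = +0.14 − (0.0592/2)(−3.971) = +0.26 V.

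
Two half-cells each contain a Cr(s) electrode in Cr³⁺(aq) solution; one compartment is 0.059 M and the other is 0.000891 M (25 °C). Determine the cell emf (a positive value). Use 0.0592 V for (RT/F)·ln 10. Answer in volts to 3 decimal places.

For a concentration cell E°cell = 0, since both electrodes use the same couple.
The compartment with the higher Cr³⁺(aq) concentration (0.059 M) acts as the cathode; ions are reduced there and produced at the dilute (0.000891 M) anode.
With n = 3, Ecell = −(0.0592/3)·log([dilute]/[conc]) = −(0.0592/3)·log(0.000891/0.059) = +0.036 V.

0.036 V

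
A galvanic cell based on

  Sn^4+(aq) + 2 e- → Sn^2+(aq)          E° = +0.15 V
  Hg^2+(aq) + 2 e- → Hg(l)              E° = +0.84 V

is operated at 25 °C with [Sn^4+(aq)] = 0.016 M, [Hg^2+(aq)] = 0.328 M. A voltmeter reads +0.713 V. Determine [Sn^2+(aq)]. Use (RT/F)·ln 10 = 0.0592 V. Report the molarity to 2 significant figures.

0.29 M

The Hg²⁺/Hg couple has the larger reduction potential, so it is the cathode: E°cell = +0.84 − (+0.15) = +0.69 V and n = 2.
Since E = E° − (0.0592/n)·log Q, log Q = n(E° − E)/0.0592 = −0.777.
Balancing electrons gives Hg^2+(aq) + Sn^2+(aq) → Hg(l) + Sn^4+(aq); thus Q = [Sn^4+(aq)] / ([Hg^2+(aq)]·[Sn^2+(aq)]).
Isolating [Sn^2+(aq)] in Q = 10^{−0.777} yields log [Sn^2+(aq)] = −0.535, i.e. 0.29 M.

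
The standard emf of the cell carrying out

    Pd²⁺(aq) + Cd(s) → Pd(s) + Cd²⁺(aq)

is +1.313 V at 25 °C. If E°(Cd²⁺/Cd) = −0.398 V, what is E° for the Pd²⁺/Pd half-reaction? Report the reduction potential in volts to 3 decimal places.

+0.915 V

In the reaction as written the Pd²⁺/Pd couple is reduced (cathode) and Cd²⁺/Cd is oxidized (anode), so E°cell = E°(Pd²⁺/Pd) − E°(Cd²⁺/Cd).
E°(Pd²⁺/Pd) = E°cell + E°(anode) = +1.313 + (−0.398) = +0.915 V.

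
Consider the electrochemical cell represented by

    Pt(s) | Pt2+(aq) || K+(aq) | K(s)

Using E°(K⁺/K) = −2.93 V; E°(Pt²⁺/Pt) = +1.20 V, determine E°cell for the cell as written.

By convention the left-hand electrode in cell notation is the anode (oxidation) and the right-hand electrode is the cathode (reduction).
E°cell = E°(right) − E°(left) = −2.93 − (+1.20) = −4.13 V.
The negative sign shows that, as written, the cell would require an external voltage to drive the reaction.

−4.13 V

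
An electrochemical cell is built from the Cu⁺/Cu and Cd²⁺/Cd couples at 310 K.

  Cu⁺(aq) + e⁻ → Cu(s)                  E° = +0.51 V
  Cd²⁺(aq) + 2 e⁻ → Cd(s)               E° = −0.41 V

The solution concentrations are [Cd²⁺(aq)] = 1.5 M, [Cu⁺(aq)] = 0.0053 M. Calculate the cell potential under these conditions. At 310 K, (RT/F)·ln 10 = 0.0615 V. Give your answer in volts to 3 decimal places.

+0.775 V

The Cu⁺/Cu couple has the more positive E°, so it is the cathode; Cd²⁺/Cd is the anode.
The standard potential is +0.51 − (−0.41) = +0.92 V and the balanced reaction transfers n = 2 electrons.
For the overall reaction 2 Cu⁺(aq) + Cd(s) → 2 Cu(s) + Cd²⁺(aq), Q = [Cd²⁺(aq)] / [Cu⁺(aq)]^2 = 5.34×10^4, giving log Q = 4.728.
By the Nernst equation, E = +0.92 − (0.0615/2)·(4.728) = +0.775 V.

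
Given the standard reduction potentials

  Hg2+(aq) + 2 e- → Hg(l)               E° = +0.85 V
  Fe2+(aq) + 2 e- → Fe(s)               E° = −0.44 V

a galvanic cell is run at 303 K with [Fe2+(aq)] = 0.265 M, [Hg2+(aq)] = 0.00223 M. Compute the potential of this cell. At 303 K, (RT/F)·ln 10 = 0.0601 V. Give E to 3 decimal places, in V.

The Hg²⁺/Hg couple has the more positive E°, so it is the cathode; Fe²⁺/Fe is the anode.
E°cell = +0.85 − (−0.44) = +1.29 V, with n = 2 electrons transferred.
The balanced reaction is Hg2+(aq) + Fe(s) → Hg(l) + Fe2+(aq), so Q = [Fe2+(aq)] / [Hg2+(aq)] = 119 and log Q = 2.075.
E = E° − (0.0601/n)·log Q = +1.29 − (0.0601/2)(2.075) = +1.228 V.

+1.228 V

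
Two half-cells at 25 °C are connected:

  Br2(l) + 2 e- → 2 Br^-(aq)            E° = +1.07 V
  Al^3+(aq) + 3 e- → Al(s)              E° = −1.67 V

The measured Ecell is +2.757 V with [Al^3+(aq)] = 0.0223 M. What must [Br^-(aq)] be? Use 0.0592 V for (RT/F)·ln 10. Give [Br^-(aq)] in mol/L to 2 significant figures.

The Br₂/Br⁻ couple has the larger reduction potential, so it is the cathode: E°cell = +1.07 − (−1.67) = +2.74 V and n = 6.
Rearranging E = E° − (0.0592/n)·log Q gives log Q = 6(+2.74 − (+2.757))/0.0592 = −1.723.
The balanced reaction is 3 Br2(l) + 2 Al(s) → 6 Br^-(aq) + 2 Al^3+(aq), so Q = [Br^-(aq)]^6·[Al^3+(aq)]^2.
Isolating [Br^-(aq)] in Q = 10^{−1.723} yields log [Br^-(aq)] = 0.263, i.e. 1.8 M.

1.8 M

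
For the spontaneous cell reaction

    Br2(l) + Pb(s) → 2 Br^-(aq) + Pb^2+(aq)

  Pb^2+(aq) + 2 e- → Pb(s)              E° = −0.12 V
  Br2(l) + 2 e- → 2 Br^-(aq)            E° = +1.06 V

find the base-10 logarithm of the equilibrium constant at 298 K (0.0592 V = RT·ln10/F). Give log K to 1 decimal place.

The Br₂/Br⁻ couple is reduced (cathode); E°cell = +1.06 − (−0.12) = +1.18 V with n = 2.
At equilibrium E = 0, so log K = nE°cell / 0.0592 = (2)(+1.18) / 0.0592 = 39.9.

log K = 39.9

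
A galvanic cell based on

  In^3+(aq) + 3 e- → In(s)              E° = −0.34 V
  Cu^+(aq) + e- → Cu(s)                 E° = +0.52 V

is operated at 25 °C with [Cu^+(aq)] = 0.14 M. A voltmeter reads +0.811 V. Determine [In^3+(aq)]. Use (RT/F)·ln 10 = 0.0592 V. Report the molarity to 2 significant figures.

0.83 M

The Cu⁺/Cu couple has the larger reduction potential, so it is the cathode: E°cell = +0.52 − (−0.34) = +0.86 V and n = 3.
Rearranging E = E° − (0.0592/n)·log Q gives log Q = 3(+0.86 − (+0.811))/0.0592 = 2.483.
For 3 Cu^+(aq) + In(s) → 3 Cu(s) + In^3+(aq), the reaction quotient is Q = [In^3+(aq)] / [Cu^+(aq)]^3.
Solving for the unknown gives log [In^3+(aq)] = −0.079, so [In^3+(aq)] ≈ 0.83 M.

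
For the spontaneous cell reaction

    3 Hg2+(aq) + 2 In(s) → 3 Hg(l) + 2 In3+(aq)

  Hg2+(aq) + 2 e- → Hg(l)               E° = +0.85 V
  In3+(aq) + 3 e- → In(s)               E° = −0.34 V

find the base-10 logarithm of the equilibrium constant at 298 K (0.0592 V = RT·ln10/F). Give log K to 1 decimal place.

The Hg²⁺/Hg couple is reduced (cathode); E°cell = +0.85 − (−0.34) = +1.19 V with n = 6.
At equilibrium E = 0, so log K = nE°cell / 0.0592 = (6)(+1.19) / 0.0592 = 120.6.

log K = 120.6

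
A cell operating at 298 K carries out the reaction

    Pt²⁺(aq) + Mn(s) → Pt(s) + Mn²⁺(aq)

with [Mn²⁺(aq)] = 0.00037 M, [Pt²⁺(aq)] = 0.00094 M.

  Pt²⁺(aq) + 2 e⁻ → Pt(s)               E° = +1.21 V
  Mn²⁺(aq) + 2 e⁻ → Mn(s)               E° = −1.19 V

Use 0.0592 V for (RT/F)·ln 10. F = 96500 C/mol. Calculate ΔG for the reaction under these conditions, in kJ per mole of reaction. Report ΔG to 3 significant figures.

−466 kJ/mol

E°cell = +1.21 − (−1.19) = +2.40 V; the balanced reaction transfers n = 2 electrons.
Q = [Mn²⁺(aq)] / [Pt²⁺(aq)] = 0.394, so log Q = −0.405 and E = +2.40 − (0.0592/2)(−0.405) = +2.4120 V.
Finally ΔG = −nFE = −(2)(96500 C/mol)(+2.4120 V) = −466 kJ/mol.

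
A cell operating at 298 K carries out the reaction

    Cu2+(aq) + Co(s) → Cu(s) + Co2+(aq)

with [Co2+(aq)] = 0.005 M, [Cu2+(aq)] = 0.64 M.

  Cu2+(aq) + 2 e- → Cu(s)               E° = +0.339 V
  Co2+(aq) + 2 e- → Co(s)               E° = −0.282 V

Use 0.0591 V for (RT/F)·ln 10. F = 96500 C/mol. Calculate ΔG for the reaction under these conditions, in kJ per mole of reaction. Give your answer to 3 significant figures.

−132 kJ/mol

With Cu²⁺/Cu reduced at the cathode, E°cell = +0.339 − (−0.282) = +0.621 V and n = 2.
Here Q = [Co2+(aq)] / [Cu2+(aq)] = 0.00781 (log Q = −2.107), giving E = +0.621 − (0.0591/2)·(−2.107) = +0.6833 V.
Finally ΔG = −nFE = −(2)(96500 C/mol)(+0.6833 V) = −132 kJ/mol.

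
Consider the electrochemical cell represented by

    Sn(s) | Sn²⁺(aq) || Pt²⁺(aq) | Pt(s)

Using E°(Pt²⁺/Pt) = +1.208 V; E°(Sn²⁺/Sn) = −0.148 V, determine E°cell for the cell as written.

+1.356 V

By convention the left-hand electrode in cell notation is the anode (oxidation) and the right-hand electrode is the cathode (reduction).
E°cell = E°(right) − E°(left) = +1.208 − (−0.148) = +1.356 V.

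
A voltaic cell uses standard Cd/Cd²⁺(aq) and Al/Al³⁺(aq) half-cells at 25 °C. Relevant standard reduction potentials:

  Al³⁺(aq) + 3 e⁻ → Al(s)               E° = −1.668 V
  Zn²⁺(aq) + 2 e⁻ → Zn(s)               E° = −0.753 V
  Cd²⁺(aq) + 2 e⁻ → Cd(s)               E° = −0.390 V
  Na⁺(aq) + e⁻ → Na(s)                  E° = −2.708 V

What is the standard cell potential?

Of the two couples in this cell, the one with the more positive reduction potential is reduced at the cathode: here that is Cd²⁺/Cd (−0.390 V); Al³⁺/Al (−1.668 V) is the anode.
E°cell = E°(cathode) − E°(anode) = −0.390 − (−1.668) = +1.278 V.

+1.278 V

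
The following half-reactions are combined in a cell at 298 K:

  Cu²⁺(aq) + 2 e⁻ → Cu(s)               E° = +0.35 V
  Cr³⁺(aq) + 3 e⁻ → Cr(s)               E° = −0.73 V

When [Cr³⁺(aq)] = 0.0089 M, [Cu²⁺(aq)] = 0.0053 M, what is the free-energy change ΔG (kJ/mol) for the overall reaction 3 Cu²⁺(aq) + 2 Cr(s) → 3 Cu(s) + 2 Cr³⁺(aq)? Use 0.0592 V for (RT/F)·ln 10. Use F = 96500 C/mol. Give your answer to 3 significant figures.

−610 kJ/mol

E°cell = +0.35 − (−0.73) = +1.08 V; the balanced reaction transfers n = 6 electrons.
Q = [Cr³⁺(aq)]^2 / [Cu²⁺(aq)]^3 = 532, so log Q = 2.726 and E = +1.08 − (0.0592/6)(2.726) = +1.0531 V.
ΔG = −nFE = −(6)(96500)(+1.0531) J/mol = −610 kJ/mol.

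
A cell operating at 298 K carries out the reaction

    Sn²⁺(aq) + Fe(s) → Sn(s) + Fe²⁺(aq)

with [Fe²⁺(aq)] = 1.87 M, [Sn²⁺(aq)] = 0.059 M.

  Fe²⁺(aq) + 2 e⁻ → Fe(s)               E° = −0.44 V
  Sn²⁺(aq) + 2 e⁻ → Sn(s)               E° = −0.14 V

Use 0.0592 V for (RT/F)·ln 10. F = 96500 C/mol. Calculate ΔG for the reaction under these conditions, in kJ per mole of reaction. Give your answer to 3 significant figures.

−49.3 kJ/mol

The standard cell potential is −0.14 − (−0.44) = +0.30 V, with n = 2 electrons in the balanced equation.
Q = [Fe²⁺(aq)] / [Sn²⁺(aq)] = 31.7, so log Q = 1.501 and E = +0.30 − (0.0592/2)(1.501) = +0.2556 V.
Then ΔG = −nFE = −2 × 96500 × +0.2556 J/mol = −49.3 kJ/mol.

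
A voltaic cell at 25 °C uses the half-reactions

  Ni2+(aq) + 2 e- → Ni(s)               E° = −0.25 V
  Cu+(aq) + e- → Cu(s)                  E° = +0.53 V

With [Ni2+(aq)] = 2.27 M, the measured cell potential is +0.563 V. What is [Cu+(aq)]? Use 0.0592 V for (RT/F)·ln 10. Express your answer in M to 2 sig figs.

0.00033 M

With Cu⁺/Cu at the cathode and Ni²⁺/Ni at the anode, E°cell = +0.53 − (−0.25) = +0.78 V (n = 2).
Rearranging E = E° − (0.0592/n)·log Q gives log Q = 2(+0.78 − (+0.563))/0.0592 = 7.331.
For 2 Cu+(aq) + Ni(s) → 2 Cu(s) + Ni2+(aq), the reaction quotient is Q = [Ni2+(aq)] / [Cu+(aq)]^2.
Isolating [Cu+(aq)] in Q = 10^{7.331} yields log [Cu+(aq)] = −3.487, i.e. 0.00033 M.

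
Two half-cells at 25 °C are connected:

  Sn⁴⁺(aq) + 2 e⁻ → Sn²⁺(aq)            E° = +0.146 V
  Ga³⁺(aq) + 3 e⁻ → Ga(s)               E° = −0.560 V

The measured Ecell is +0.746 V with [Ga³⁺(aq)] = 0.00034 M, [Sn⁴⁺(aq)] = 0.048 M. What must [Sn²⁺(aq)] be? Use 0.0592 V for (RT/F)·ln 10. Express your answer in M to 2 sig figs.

Sn⁴⁺/Sn²⁺ is the cathode (higher E°); E°cell = +0.146 − (−0.560) = +0.706 V with n = 6.
From the Nernst equation, log Q = n(E° − E)/0.0592 = 6·(+0.706 − (+0.746))/0.0592 = −4.054.
Balancing electrons gives 3 Sn⁴⁺(aq) + 2 Ga(s) → 3 Sn²⁺(aq) + 2 Ga³⁺(aq); thus Q = ([Sn²⁺(aq)]^3·[Ga³⁺(aq)]^2) / [Sn⁴⁺(aq)]^3.
Substituting the known concentrations and solving, log [Sn²⁺(aq)] = −0.358 and [Sn²⁺(aq)] = 0.44 M.

0.44 M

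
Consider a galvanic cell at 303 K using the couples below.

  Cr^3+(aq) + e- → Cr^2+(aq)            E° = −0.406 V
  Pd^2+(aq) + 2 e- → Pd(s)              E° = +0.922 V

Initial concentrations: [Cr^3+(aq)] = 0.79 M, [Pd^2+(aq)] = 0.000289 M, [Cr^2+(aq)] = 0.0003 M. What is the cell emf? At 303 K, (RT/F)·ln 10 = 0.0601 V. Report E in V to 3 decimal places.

Since E°(Pd²⁺/Pd) > E°(Cr³⁺/Cr²⁺), Pd²⁺/Pd serves as the cathode.
E°cell = E°cat − E°an = +0.922 − (−0.406) = +1.328 V; n = 2.
The balanced reaction is Pd^2+(aq) + 2 Cr^2+(aq) → Pd(s) + 2 Cr^3+(aq), so Q = [Cr^3+(aq)]^2 / ([Pd^2+(aq)]·[Cr^2+(aq)]^2) = 2.4×10^10 and log Q = 10.380.
Applying E = E° − (RT ln10/nF)·log Q gives +1.328 − (0.0601/2)(10.380) = +1.016 V.

+1.016 V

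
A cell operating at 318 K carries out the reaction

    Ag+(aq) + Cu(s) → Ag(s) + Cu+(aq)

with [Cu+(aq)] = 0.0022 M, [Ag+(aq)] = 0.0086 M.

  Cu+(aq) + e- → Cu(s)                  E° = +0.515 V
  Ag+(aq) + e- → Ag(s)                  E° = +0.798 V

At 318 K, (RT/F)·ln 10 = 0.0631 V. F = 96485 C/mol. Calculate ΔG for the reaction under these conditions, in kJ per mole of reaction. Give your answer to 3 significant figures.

E°cell = +0.798 − (+0.515) = +0.283 V; the balanced reaction transfers n = 1 electron.
Q = [Cu+(aq)] / [Ag+(aq)] = 0.256, so log Q = −0.592 and E = +0.283 − (0.0631/1)(−0.592) = +0.3204 V.
ΔG = −nFE = −(1)(96485)(+0.3204) J/mol = −30.9 kJ/mol.

−30.9 kJ/mol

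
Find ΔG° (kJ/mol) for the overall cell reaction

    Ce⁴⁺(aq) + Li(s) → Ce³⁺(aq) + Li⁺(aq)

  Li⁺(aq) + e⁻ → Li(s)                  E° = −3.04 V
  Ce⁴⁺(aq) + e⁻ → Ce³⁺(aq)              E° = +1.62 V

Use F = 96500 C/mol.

In the reaction as written Ce⁴⁺(aq) is reduced, so the Ce⁴⁺/Ce³⁺ couple is the cathode and Li⁺/Li is the anode.
E°cell = +1.62 − (−3.04) = +4.66 V; balancing electrons gives n = 1.
ΔG° = −nFE°cell = −(1)(96500)(+4.66) J/mol = −450 kJ/mol.

−450 kJ/mol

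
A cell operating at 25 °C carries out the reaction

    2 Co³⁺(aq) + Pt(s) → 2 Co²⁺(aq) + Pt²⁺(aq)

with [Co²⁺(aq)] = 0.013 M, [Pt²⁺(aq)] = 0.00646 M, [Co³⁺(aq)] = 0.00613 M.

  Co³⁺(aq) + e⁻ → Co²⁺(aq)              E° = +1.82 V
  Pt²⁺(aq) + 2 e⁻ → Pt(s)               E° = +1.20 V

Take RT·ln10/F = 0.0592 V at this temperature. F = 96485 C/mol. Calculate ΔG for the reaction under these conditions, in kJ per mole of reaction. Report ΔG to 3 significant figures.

−128 kJ/mol

The standard cell potential is +1.82 − (+1.20) = +0.62 V, with n = 2 electrons in the balanced equation.
Q = ([Co²⁺(aq)]^2·[Pt²⁺(aq)]) / [Co³⁺(aq)]^2 = 0.0291, so log Q = −1.537 and E = +0.62 − (0.0592/2)(−1.537) = +0.6655 V.
Finally ΔG = −nFE = −(2)(96485 C/mol)(+0.6655 V) = −128 kJ/mol.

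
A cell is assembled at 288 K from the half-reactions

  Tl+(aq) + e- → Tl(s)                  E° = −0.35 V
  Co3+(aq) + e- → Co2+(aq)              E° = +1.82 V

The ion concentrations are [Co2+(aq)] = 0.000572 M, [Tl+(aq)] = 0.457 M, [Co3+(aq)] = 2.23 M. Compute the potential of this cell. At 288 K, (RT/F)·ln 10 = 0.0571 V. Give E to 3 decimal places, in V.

+2.394 V

Since E°(Co³⁺/Co²⁺) > E°(Tl⁺/Tl), Co³⁺/Co²⁺ serves as the cathode.
E°cell = +1.82 − (−0.35) = +2.17 V, with n = 1 electron transferred.
For the overall reaction Co3+(aq) + Tl(s) → Co2+(aq) + Tl+(aq), Q = ([Co2+(aq)]·[Tl+(aq)]) / [Co3+(aq)] = 0.000117, giving log Q = −3.931.
E = E° − (0.0571/n)·log Q = +2.17 − (0.0571/1)(−3.931) = +2.394 V.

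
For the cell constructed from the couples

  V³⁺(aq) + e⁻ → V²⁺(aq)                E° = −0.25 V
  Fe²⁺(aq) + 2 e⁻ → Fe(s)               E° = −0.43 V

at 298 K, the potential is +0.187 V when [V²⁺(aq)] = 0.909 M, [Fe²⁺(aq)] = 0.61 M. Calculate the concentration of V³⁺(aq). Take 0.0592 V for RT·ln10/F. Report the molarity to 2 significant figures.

0.93 M

V³⁺/V²⁺ is the cathode (higher E°); E°cell = −0.25 − (−0.43) = +0.18 V with n = 2.
Rearranging E = E° − (0.0592/n)·log Q gives log Q = 2(+0.18 − (+0.187))/0.0592 = −0.236.
The balanced reaction is 2 V³⁺(aq) + Fe(s) → 2 V²⁺(aq) + Fe²⁺(aq), so Q = ([V²⁺(aq)]^2·[Fe²⁺(aq)]) / [V³⁺(aq)]^2.
Substituting the known concentrations and solving, log [V³⁺(aq)] = −0.031 and [V³⁺(aq)] = 0.93 M.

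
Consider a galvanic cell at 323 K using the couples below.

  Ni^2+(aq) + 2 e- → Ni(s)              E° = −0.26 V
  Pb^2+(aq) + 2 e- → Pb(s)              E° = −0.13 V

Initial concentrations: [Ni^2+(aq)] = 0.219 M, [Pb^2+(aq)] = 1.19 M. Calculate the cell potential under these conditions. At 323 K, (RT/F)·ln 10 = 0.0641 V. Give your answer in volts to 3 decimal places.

+0.154 V

The Pb²⁺/Pb couple has the more positive E°, so it is the cathode; Ni²⁺/Ni is the anode.
E°cell = −0.13 − (−0.26) = +0.13 V, with n = 2 electrons transferred.
For the overall reaction Pb^2+(aq) + Ni(s) → Pb(s) + Ni^2+(aq), Q = [Ni^2+(aq)] / [Pb^2+(aq)] = 0.184, giving log Q = −0.735.
By the Nernst equation, E = +0.13 − (0.0641/2)·(−0.735) = +0.154 V.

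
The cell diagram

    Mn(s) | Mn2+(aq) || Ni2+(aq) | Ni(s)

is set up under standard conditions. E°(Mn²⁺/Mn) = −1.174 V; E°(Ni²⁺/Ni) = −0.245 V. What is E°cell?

+0.929 V

By convention the left-hand electrode in cell notation is the anode (oxidation) and the right-hand electrode is the cathode (reduction).
E°cell = E°(right) − E°(left) = −0.245 − (−1.174) = +0.929 V.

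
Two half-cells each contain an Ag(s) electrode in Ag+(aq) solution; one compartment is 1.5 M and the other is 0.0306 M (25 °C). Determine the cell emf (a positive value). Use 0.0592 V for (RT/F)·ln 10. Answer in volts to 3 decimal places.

0.100 V

For a concentration cell E°cell = 0, since both electrodes use the same couple.
The compartment with the higher Ag+(aq) concentration (1.5 M) acts as the cathode; ions are reduced there and produced at the dilute (0.0306 M) anode.
With n = 1, Ecell = −(0.0592/1)·log([dilute]/[conc]) = −(0.0592/1)·log(0.0306/1.5) = +0.100 V.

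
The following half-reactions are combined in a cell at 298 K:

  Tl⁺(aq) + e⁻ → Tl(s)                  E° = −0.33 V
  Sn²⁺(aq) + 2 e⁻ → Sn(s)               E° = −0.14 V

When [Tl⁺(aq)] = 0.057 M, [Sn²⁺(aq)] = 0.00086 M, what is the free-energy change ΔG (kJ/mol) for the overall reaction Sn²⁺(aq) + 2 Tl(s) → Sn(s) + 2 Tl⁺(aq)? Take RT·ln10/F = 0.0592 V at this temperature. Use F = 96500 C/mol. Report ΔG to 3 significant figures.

E°cell = −0.14 − (−0.33) = +0.19 V; the balanced reaction transfers n = 2 electrons.
Q = [Tl⁺(aq)]^2 / [Sn²⁺(aq)] = 3.78, so log Q = 0.577 and E = +0.19 − (0.0592/2)(0.577) = +0.1729 V.
ΔG = −nFE = −(2)(96500)(+0.1729) J/mol = −33.4 kJ/mol.

−33.4 kJ/mol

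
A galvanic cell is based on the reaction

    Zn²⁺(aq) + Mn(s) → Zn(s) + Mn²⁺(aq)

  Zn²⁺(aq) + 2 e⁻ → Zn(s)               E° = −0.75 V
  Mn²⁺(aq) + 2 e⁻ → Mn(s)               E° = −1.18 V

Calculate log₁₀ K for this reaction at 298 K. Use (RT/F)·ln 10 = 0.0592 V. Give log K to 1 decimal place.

The Zn²⁺/Zn couple is reduced (cathode); E°cell = −0.75 − (−1.18) = +0.43 V with n = 2.
At equilibrium E = 0, so log K = nE°cell / 0.0592 = (2)(+0.43) / 0.0592 = 14.5.

log K = 14.5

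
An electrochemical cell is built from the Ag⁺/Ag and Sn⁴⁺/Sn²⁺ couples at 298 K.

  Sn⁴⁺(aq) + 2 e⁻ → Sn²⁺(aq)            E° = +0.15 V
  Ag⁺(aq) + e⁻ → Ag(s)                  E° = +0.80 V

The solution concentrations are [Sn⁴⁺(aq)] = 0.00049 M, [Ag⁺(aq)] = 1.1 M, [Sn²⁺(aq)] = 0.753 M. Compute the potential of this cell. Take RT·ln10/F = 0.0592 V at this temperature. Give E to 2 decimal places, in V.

+0.75 V

Ag⁺/Ag is reduced (cathode, E° = +0.80 V) and Sn⁴⁺/Sn²⁺ is oxidized (anode).
E°cell = +0.80 − (+0.15) = +0.65 V, with n = 2 electrons transferred.
The balanced reaction is 2 Ag⁺(aq) + Sn²⁺(aq) → 2 Ag(s) + Sn⁴⁺(aq), so Q = [Sn⁴⁺(aq)] / ([Ag⁺(aq)]^2·[Sn²⁺(aq)]) = 0.000538 and log Q = −3.269.
Applying E = E° − (RT ln10/nF)·log Q gives +0.65 − (0.0592/2)(−3.269) = +0.75 V.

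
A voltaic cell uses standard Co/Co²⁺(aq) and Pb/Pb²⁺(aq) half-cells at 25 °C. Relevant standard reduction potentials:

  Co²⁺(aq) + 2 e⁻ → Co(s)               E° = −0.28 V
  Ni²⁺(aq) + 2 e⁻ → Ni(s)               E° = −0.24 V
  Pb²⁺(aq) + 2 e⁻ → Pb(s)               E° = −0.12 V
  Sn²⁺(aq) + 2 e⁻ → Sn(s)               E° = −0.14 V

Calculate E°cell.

Of the two couples in this cell, the one with the more positive reduction potential is reduced at the cathode: here that is Pb²⁺/Pb (−0.12 V); Co²⁺/Co (−0.28 V) is the anode.
E°cell = E°(cathode) − E°(anode) = −0.12 − (−0.28) = +0.16 V.

+0.16 V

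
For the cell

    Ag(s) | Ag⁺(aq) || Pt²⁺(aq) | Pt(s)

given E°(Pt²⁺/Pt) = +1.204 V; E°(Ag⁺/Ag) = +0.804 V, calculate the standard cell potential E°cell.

By convention the left-hand electrode in cell notation is the anode (oxidation) and the right-hand electrode is the cathode (reduction).
E°cell = E°(right) − E°(left) = +1.204 − (+0.804) = +0.400 V.

+0.400 V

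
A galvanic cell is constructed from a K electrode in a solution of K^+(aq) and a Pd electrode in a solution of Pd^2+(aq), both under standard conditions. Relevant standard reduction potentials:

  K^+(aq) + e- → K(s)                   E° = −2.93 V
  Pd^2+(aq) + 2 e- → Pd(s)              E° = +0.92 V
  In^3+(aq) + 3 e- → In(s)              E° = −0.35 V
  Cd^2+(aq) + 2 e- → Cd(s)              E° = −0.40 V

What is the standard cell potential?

The Pd²⁺/Pd couple has the higher E°, so Pd ion is reduced (cathode) and K is oxidized (anode).
E°cell = E°(cathode) − E°(anode) = +0.92 − (−2.93) = +3.85 V.

+3.85 V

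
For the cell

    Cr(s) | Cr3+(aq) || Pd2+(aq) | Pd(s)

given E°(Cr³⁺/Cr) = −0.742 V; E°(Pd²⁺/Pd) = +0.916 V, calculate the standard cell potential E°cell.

By convention the left-hand electrode in cell notation is the anode (oxidation) and the right-hand electrode is the cathode (reduction).
E°cell = E°(right) − E°(left) = +0.916 − (−0.742) = +1.658 V.

+1.658 V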